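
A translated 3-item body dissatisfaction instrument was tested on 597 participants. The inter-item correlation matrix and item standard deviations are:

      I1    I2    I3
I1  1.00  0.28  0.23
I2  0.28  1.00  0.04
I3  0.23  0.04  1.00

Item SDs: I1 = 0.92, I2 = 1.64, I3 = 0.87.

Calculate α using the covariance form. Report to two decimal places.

Σσ²ᵢ = 0.92² + 1.64² + 0.87² = 4.2929
Covariances σ_ij = r_ij · s_i · s_j:
  σ(I1,I2) = 0.28 × 0.92 × 1.64 = 0.4225
  σ(I1,I3) = 0.23 × 0.92 × 0.87 = 0.1841
  σ(I2,I3) = 0.04 × 1.64 × 0.87 = 0.0571
σ²_T = Σσ²ᵢ + 2·Σσ_ij = 4.2929 + 2 × 0.6637 = 5.6203
α = (3/2)·(1 − 4.2929/5.6203) = 0.35

α = 0.35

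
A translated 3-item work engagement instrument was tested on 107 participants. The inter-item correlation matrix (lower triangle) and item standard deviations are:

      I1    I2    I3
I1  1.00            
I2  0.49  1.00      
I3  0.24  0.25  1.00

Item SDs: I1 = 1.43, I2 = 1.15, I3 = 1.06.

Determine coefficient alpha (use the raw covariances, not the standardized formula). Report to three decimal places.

Σσ²ᵢ = 1.43² + 1.15² + 1.06² = 4.4910
Covariances σ_ij = r_ij · s_i · s_j:
  σ(I1,I2) = 0.49 × 1.43 × 1.15 = 0.8058
  σ(I1,I3) = 0.24 × 1.43 × 1.06 = 0.3638
  σ(I2,I3) = 0.25 × 1.15 × 1.06 = 0.3047
σ²_T = Σσ²ᵢ + 2·Σσ_ij = 4.4910 + 2 × 1.4743 = 7.4396
α = (3/2)·(1 − 4.4910/7.4396) = 0.595

α = 0.595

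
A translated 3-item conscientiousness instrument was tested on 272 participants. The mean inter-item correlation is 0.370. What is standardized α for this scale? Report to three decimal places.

standardized α = 0.638

Standardized α = k·r̄ / (1 + (k−1)·r̄) = 3 × 0.370 / (1 + 2 × 0.370)
  = 1.1100 / 1.7400 = 0.638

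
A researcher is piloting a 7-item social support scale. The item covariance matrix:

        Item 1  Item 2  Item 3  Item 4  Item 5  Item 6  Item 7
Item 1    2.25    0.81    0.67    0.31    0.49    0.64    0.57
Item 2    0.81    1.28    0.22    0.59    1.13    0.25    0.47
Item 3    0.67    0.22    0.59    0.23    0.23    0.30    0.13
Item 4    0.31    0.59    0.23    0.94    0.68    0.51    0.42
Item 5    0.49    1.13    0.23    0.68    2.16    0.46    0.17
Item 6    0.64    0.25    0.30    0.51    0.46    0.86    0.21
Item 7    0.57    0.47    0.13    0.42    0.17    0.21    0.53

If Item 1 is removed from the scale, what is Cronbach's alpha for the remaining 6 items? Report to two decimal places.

α = 0.78

Remaining items: Item 2, Item 3, Item 4, Item 5, Item 6, Item 7 (k = 6).
sum of item variances = 1.28 + 0.59 + 0.94 + 2.16 + 0.86 + 0.53 = 6.36
σ²_total = 6.36 + 2 × 6.00 = 18.36
α (item deleted) = (6/5)·(1 − 6.36/18.36) = 0.78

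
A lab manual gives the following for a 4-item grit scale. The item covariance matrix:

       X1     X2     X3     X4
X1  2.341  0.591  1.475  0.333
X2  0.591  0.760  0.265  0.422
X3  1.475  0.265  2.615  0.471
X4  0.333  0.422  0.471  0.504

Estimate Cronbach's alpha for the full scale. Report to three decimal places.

Cronbach's alpha = 0.711

ΣVar(i) = 2.341 + 0.760 + 2.615 + 0.504 = 6.220
Sum of off-diagonal covariances = 3.557
total variance = 6.220 + 2 × 3.557 = 13.334
α = (k/(k−1))·(1 − ΣVar(i)/total variance) = (4/3)·(1 − 6.220/13.334) = 0.711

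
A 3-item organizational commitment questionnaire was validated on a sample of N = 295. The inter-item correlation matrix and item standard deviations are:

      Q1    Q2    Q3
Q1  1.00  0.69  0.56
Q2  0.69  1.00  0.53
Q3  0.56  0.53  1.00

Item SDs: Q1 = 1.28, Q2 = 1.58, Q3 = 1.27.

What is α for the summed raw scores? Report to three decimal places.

α = 0.810

Σσ²ᵢ = 1.28² + 1.58² + 1.27² = 5.7477
Covariances σ_ij = r_ij · s_i · s_j:
  σ(Q1,Q2) = 0.69 × 1.28 × 1.58 = 1.3955
  σ(Q1,Q3) = 0.56 × 1.28 × 1.27 = 0.9103
  σ(Q2,Q3) = 0.53 × 1.58 × 1.27 = 1.0635
σ²_T = Σσ²ᵢ + 2·Σσ_ij = 5.7477 + 2 × 3.3693 = 12.4863
α = (3/2)·(1 − 5.7477/12.4863) = 0.810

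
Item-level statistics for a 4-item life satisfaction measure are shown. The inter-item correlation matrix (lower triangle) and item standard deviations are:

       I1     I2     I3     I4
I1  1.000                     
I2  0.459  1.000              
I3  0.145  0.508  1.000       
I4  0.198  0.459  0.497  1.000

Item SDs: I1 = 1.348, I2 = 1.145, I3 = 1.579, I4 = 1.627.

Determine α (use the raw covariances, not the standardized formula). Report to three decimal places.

Σσ²ᵢ = 1.348² + 1.145² + 1.579² + 1.627² = 8.2685
Covariances σ_ij = r_ij · s_i · s_j:
  σ(I1,I2) = 0.459 × 1.348 × 1.145 = 0.7084
  σ(I1,I3) = 0.145 × 1.348 × 1.579 = 0.3086
  σ(I1,I4) = 0.198 × 1.348 × 1.627 = 0.4343
  σ(I2,I3) = 0.508 × 1.145 × 1.579 = 0.9184
  σ(I2,I4) = 0.459 × 1.145 × 1.627 = 0.8551
  σ(I3,I4) = 0.497 × 1.579 × 1.627 = 1.2768
σ²_T = Σσ²ᵢ + 2·Σσ_ij = 8.2685 + 2 × 4.5016 = 17.2717
α = (4/3)·(1 − 8.2685/17.2717) = 0.695

α = 0.695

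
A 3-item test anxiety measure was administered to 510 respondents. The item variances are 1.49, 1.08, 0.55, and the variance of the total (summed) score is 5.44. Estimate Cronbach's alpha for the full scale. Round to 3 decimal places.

α = 0.640

Σσ²ᵢ = 1.49 + 1.08 + 0.55 = 3.12
α = (k/(k−1))·(1 − Σσ²ᵢ/Var(T)) = (3/2)·(1 − 3.12/5.44) = 0.640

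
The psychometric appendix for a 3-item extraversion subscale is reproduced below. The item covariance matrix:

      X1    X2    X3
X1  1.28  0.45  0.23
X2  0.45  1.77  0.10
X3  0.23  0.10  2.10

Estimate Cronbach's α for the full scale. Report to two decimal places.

Σσᵢ² = 1.28 + 1.77 + 2.10 = 5.15
Σ_{i<j} σ_ij = 0.78
Var(T) = 5.15 + 2 × 0.78 = 6.71
α = (k/(k−1))·(1 − Σσᵢ²/Var(T)) = (3/2)·(1 − 5.15/6.71) = 0.35

α = 0.35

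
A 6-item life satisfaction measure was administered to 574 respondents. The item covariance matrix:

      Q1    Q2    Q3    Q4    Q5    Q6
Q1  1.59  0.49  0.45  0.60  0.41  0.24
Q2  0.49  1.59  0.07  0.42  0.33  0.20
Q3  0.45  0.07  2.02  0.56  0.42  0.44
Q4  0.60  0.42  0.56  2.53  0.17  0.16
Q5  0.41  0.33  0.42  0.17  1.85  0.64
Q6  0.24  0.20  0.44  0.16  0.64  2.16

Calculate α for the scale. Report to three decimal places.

α = 0.586

Σσ²ᵢ = 1.59 + 1.59 + 2.02 + 2.53 + 1.85 + 2.16 = 11.74
Σ_{i<j} σ_ij = 5.60
total variance = 11.74 + 2 × 5.60 = 22.94
α = (k/(k−1))·(1 − Σσ²ᵢ/total variance) = (6/5)·(1 − 11.74/22.94) = 0.586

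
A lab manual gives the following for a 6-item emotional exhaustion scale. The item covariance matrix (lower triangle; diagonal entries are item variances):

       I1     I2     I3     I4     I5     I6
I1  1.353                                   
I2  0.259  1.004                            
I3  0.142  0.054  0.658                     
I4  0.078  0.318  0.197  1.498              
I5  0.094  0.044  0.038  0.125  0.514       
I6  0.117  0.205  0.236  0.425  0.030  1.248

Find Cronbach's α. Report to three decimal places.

Σσᵢ² = 1.353 + 1.004 + 0.658 + 1.498 + 0.514 + 1.248 = 6.275
Sum of the distinct covariances = 2.362
Var(T) = 6.275 + 2 × 2.362 = 10.999
α = (k/(k−1))·(1 − Σσᵢ²/Var(T)) = (6/5)·(1 − 6.275/10.999) = 0.515

α = 0.515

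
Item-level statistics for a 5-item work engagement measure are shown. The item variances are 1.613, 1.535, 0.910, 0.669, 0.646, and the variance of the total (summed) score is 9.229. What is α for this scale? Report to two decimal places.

Σσᵢ² = 1.613 + 1.535 + 0.910 + 0.669 + 0.646 = 5.373
α = (k/(k−1))·(1 − Σσᵢ²/σ²_total) = (5/4)·(1 − 5.373/9.229) = 0.52

α = 0.52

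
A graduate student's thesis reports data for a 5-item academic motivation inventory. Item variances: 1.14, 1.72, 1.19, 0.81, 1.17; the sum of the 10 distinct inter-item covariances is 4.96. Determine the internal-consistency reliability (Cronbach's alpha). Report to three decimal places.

α = 0.777

sum of item variances = 1.14 + 1.72 + 1.19 + 0.81 + 1.17 = 6.03
Sum of distinct covariances = 4.96
σ²_T = sum of item variances + 2·Σcov = 6.03 + 2 × 4.96 = 15.95
α = (5/4)·(1 − 6.03/15.95) = 0.777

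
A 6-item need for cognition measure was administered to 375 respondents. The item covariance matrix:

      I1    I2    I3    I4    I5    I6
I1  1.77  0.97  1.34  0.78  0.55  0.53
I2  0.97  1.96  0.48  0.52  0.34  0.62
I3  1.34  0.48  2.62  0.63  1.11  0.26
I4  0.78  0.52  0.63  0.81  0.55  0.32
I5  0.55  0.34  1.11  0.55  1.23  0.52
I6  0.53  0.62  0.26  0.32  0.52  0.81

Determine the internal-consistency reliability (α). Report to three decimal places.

α = 0.809

Σσᵢ² = 1.77 + 1.96 + 2.62 + 0.81 + 1.23 + 0.81 = 9.20
Sum of off-diagonal covariances = 9.52
σ²_total = 9.20 + 2 × 9.52 = 28.24
α = (k/(k−1))·(1 − Σσᵢ²/σ²_total) = (6/5)·(1 − 9.20/28.24) = 0.809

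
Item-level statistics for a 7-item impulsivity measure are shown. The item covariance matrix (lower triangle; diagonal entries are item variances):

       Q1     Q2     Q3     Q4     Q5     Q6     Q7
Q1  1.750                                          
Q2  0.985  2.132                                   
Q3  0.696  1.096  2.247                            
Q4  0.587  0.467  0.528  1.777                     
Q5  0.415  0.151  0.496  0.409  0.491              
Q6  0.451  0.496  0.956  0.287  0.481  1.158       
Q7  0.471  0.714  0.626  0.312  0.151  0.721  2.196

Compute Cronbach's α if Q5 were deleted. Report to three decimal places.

α = 0.750

Remaining items: Q1, Q2, Q3, Q4, Q6, Q7 (k = 6).
Σσᵢ² = 1.750 + 2.132 + 2.247 + 1.777 + 1.158 + 2.196 = 11.260
total variance = 11.260 + 2 × 9.393 = 30.046
α (item deleted) = (6/5)·(1 − 11.260/30.046) = 0.750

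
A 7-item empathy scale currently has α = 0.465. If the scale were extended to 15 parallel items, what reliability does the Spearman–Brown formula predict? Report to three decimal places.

Length factor m = 15/7 = 2.1429
α' = m·α / (1 + (m−1)·α)
   = 15/7 × 0.465 / (1 + (15/7 − 1) × 0.465)
   = 0.9964 / 1.5314 = 0.651

predicted reliability = 0.651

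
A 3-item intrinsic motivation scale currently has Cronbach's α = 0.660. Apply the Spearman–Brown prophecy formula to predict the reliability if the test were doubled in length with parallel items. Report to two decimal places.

Length factor m = 2
α' = m·α / (1 + (m−1)·α)
   = 2 × 0.660 / (1 + (2 − 1) × 0.660)
   = 1.3200 / 1.6600 = 0.80

predicted reliability = 0.80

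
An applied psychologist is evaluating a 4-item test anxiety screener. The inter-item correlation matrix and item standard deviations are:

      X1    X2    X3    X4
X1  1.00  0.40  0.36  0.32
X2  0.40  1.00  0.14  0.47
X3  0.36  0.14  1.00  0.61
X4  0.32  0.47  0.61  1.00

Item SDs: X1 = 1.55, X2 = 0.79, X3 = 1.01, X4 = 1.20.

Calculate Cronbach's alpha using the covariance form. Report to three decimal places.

Σσ²ᵢ = 1.55² + 0.79² + 1.01² + 1.20² = 5.4867
Covariances σ_ij = r_ij · s_i · s_j:
  σ(X1,X2) = 0.40 × 1.55 × 0.79 = 0.4898
  σ(X1,X3) = 0.36 × 1.55 × 1.01 = 0.5636
  σ(X1,X4) = 0.32 × 1.55 × 1.20 = 0.5952
  σ(X2,X3) = 0.14 × 0.79 × 1.01 = 0.1117
  σ(X2,X4) = 0.47 × 0.79 × 1.20 = 0.4456
  σ(X3,X4) = 0.61 × 1.01 × 1.20 = 0.7393
σ²_T = Σσ²ᵢ + 2·Σσ_ij = 5.4867 + 2 × 2.9452 = 11.3771
α = (4/3)·(1 − 5.4867/11.3771) = 0.690

Cronbach's alpha = 0.690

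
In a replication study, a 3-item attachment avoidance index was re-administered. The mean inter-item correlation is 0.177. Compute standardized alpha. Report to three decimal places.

standardized alpha = 0.392

Standardized α = k·r̄ / (1 + (k−1)·r̄) = 3 × 0.177 / (1 + 2 × 0.177)
  = 0.5310 / 1.3540 = 0.392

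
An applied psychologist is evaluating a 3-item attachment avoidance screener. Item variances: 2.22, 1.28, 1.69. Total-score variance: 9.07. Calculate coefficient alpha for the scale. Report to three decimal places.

coefficient alpha = 0.642

Σσᵢ² = 2.22 + 1.28 + 1.69 = 5.19
α = (k/(k−1))·(1 − Σσᵢ²/σ²_T) = (3/2)·(1 − 5.19/9.07) = 0.642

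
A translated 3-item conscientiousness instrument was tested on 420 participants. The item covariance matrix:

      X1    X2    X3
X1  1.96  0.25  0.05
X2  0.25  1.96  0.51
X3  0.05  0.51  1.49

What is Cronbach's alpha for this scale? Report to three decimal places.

Cronbach's alpha = 0.346

ΣVar(i) = 1.96 + 1.96 + 1.49 = 5.41
Σ_{i<j} σ_ij = 0.81
σ²_total = 5.41 + 2 × 0.81 = 7.03
α = (k/(k−1))·(1 − ΣVar(i)/σ²_total) = (3/2)·(1 − 5.41/7.03) = 0.346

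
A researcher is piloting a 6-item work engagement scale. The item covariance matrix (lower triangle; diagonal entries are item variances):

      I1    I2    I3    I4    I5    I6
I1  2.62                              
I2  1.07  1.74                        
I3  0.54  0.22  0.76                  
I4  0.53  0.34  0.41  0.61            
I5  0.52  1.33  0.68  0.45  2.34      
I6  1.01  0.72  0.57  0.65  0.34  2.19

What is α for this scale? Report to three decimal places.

sum of item variances = 2.62 + 1.74 + 0.76 + 0.61 + 2.34 + 2.19 = 10.26
Sum of off-diagonal covariances = 9.38
σ²_T = 10.26 + 2 × 9.38 = 29.02
α = (k/(k−1))·(1 − sum of item variances/σ²_T) = (6/5)·(1 − 10.26/29.02) = 0.776

α = 0.776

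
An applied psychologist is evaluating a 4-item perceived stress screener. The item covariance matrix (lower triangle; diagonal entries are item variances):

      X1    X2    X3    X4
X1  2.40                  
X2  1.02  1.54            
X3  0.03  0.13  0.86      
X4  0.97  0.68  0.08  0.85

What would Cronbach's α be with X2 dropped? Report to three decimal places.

Remaining items: X1, X3, X4 (k = 3).
ΣVar(i) = 2.40 + 0.86 + 0.85 = 4.11
σ²_T = 4.11 + 2 × 1.08 = 6.27
α (item deleted) = (3/2)·(1 − 4.11/6.27) = 0.517

Cronbach's α = 0.517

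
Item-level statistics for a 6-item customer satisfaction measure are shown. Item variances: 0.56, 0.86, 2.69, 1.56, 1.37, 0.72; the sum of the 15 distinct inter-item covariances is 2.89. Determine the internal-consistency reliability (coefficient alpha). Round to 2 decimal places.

α = 0.51

ΣVar(i) = 0.56 + 0.86 + 2.69 + 1.56 + 1.37 + 0.72 = 7.76
Sum of distinct covariances = 2.89
σ²_total = ΣVar(i) + 2·Σcov = 7.76 + 2 × 2.89 = 13.54
α = (6/5)·(1 − 7.76/13.54) = 0.51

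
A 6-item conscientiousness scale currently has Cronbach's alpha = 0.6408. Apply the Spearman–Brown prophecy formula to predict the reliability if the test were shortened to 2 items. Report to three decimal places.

Length factor m = 2/6 = 0.3333
α' = m·α / (1 − (1−m)·α)
   = 2/6 × 0.6408 / (1 − (1 − 2/6) × 0.6408)
   = 0.2136 / 0.5728 = 0.373

predicted reliability = 0.373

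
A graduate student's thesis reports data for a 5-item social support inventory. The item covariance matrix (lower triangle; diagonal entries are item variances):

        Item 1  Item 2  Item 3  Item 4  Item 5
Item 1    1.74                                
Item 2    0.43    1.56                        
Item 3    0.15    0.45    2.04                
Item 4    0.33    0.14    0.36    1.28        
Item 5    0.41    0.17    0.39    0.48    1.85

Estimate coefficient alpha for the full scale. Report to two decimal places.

coefficient alpha = 0.55

Σσ²ᵢ = 1.74 + 1.56 + 2.04 + 1.28 + 1.85 = 8.47
Sum of off-diagonal covariances = 3.31
σ²_T = 8.47 + 2 × 3.31 = 15.09
α = (k/(k−1))·(1 − Σσ²ᵢ/σ²_T) = (5/4)·(1 − 8.47/15.09) = 0.55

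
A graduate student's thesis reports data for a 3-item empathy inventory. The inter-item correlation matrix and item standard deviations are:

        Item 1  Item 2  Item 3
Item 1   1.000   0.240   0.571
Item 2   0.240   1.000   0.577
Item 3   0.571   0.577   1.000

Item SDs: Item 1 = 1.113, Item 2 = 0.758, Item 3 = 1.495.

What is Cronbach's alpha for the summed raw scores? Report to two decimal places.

Σσ²ᵢ = 1.113² + 0.758² + 1.495² = 4.0484
Covariances σ_ij = r_ij · s_i · s_j:
  σ(Item 1,Item 2) = 0.240 × 1.113 × 0.758 = 0.2025
  σ(Item 1,Item 3) = 0.571 × 1.113 × 1.495 = 0.9501
  σ(Item 2,Item 3) = 0.577 × 0.758 × 1.495 = 0.6539
σ²_T = Σσ²ᵢ + 2·Σσ_ij = 4.0484 + 2 × 1.8065 = 7.6614
α = (3/2)·(1 − 4.0484/7.6614) = 0.71

α = 0.71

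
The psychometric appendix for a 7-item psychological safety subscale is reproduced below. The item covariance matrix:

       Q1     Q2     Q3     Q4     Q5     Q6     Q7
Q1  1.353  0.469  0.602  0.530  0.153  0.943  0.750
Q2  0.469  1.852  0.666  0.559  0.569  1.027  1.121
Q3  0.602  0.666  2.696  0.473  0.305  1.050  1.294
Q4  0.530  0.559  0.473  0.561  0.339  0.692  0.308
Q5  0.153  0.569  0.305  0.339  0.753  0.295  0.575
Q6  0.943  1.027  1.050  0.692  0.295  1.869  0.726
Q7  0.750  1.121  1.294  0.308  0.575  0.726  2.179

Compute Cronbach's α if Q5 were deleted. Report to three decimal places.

Cronbach's α = 0.817

Remaining items: Q1, Q2, Q3, Q4, Q6, Q7 (k = 6).
ΣVar(i) = 1.353 + 1.852 + 2.696 + 0.561 + 1.869 + 2.179 = 10.510
σ²_total = 10.510 + 2 × 11.210 = 32.930
α (item deleted) = (6/5)·(1 − 10.510/32.930) = 0.817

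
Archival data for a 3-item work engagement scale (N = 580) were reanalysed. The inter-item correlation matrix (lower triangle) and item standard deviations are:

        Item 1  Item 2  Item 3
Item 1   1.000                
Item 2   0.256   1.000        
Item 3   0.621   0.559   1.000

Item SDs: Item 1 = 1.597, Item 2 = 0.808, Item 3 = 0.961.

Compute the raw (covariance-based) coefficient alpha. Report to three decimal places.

Σσ²ᵢ = 1.597² + 0.808² + 0.961² = 4.1268
Covariances σ_ij = r_ij · s_i · s_j:
  σ(Item 1,Item 2) = 0.256 × 1.597 × 0.808 = 0.3303
  σ(Item 1,Item 3) = 0.621 × 1.597 × 0.961 = 0.9531
  σ(Item 2,Item 3) = 0.559 × 0.808 × 0.961 = 0.4341
σ²_T = Σσ²ᵢ + 2·Σσ_ij = 4.1268 + 2 × 1.7175 = 7.5618
α = (3/2)·(1 − 4.1268/7.5618) = 0.681

coefficient alpha = 0.681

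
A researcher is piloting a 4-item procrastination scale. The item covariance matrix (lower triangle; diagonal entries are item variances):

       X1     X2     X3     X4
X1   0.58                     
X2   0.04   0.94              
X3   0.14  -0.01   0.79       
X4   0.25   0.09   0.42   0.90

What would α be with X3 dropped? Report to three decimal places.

α = 0.358

Remaining items: X1, X2, X4 (k = 3).
sum of item variances = 0.58 + 0.94 + 0.90 = 2.42
σ²_T = 2.42 + 2 × 0.38 = 3.18
α (item deleted) = (3/2)·(1 − 2.42/3.18) = 0.358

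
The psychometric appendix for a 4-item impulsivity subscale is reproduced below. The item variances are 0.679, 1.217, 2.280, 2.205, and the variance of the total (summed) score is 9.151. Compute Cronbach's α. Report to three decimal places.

Σσ²ᵢ = 0.679 + 1.217 + 2.280 + 2.205 = 6.381
α = (k/(k−1))·(1 − Σσ²ᵢ/Var(T)) = (4/3)·(1 − 6.381/9.151) = 0.404

Cronbach's α = 0.404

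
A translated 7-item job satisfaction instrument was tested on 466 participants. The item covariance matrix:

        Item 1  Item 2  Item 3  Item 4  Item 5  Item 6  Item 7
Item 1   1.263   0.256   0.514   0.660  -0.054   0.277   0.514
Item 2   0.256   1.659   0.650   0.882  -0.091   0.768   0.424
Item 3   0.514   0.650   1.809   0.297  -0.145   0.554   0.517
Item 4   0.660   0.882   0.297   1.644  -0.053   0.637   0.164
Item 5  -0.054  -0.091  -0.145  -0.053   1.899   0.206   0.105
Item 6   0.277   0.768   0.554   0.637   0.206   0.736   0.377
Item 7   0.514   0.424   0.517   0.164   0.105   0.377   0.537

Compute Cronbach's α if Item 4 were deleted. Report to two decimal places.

Remaining items: Item 1, Item 2, Item 3, Item 5, Item 6, Item 7 (k = 6).
ΣVar(i) = 1.263 + 1.659 + 1.809 + 1.899 + 0.736 + 0.537 = 7.903
total variance = 7.903 + 2 × 4.872 = 17.647
α (item deleted) = (6/5)·(1 − 7.903/17.647) = 0.66

α = 0.66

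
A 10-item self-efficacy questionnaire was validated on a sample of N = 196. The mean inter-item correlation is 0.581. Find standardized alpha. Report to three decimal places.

standardized alpha = 0.933

Standardized α = k·r̄ / (1 + (k−1)·r̄) = 10 × 0.581 / (1 + 9 × 0.581)
  = 5.8100 / 6.2290 = 0.933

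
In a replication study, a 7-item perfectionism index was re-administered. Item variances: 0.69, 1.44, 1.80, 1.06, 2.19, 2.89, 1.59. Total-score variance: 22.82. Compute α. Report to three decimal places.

α = 0.571

Σσ²ᵢ = 0.69 + 1.44 + 1.80 + 1.06 + 2.19 + 2.89 + 1.59 = 11.66
α = (k/(k−1))·(1 − Σσ²ᵢ/Var(T)) = (7/6)·(1 − 11.66/22.82) = 0.571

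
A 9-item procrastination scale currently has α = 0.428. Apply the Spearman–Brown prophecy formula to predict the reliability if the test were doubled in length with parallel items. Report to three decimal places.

Length factor m = 2
α' = m·α / (1 + (m−1)·α)
   = 2 × 0.428 / (1 + (2 − 1) × 0.428)
   = 0.8560 / 1.4280 = 0.599

predicted reliability = 0.599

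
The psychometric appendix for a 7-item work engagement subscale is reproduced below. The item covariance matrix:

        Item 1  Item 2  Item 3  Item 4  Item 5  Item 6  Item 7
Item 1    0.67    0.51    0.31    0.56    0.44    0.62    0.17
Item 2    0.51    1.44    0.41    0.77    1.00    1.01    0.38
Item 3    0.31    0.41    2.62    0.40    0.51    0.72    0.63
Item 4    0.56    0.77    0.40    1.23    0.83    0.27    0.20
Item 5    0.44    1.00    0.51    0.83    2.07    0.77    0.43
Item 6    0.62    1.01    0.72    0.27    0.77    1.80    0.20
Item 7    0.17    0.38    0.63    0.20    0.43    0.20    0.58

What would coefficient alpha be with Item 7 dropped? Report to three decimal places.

Remaining items: Item 1, Item 2, Item 3, Item 4, Item 5, Item 6 (k = 6).
Σσᵢ² = 0.67 + 1.44 + 2.62 + 1.23 + 2.07 + 1.80 = 9.83
σ²_T = 9.83 + 2 × 9.13 = 28.09
α (item deleted) = (6/5)·(1 − 9.83/28.09) = 0.780

coefficient alpha = 0.780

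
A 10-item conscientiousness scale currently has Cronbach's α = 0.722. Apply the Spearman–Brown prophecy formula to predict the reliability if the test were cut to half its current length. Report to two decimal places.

predicted reliability = 0.56

Length factor m = 1/2
α' = m·α / (1 − (1−m)·α)
   = 1/2 × 0.722 / (1 − (1 − 1/2) × 0.722)
   = 0.3610 / 0.6390 = 0.56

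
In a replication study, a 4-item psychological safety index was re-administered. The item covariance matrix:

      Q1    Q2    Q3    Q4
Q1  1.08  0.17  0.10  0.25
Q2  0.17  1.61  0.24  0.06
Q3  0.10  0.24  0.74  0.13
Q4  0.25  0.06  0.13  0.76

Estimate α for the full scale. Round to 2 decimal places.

α = 0.42

ΣVar(i) = 1.08 + 1.61 + 0.74 + 0.76 = 4.19
Sum of the distinct covariances = 0.95
σ²_total = 4.19 + 2 × 0.95 = 6.09
α = (k/(k−1))·(1 − ΣVar(i)/σ²_total) = (4/3)·(1 − 4.19/6.09) = 0.42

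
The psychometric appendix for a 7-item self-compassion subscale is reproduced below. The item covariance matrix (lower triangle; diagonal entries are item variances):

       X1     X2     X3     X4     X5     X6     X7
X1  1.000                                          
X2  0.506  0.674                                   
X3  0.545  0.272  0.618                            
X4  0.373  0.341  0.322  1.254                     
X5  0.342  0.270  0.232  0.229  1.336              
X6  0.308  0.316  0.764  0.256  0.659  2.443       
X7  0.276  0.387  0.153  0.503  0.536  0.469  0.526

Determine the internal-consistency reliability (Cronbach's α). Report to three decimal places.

Cronbach's α = 0.785

sum of item variances = 1.000 + 0.674 + 0.618 + 1.254 + 1.336 + 2.443 + 0.526 = 7.851
Σ_{i<j} σ_ij = 8.059
Var(T) = 7.851 + 2 × 8.059 = 23.969
α = (k/(k−1))·(1 − sum of item variances/Var(T)) = (7/6)·(1 − 7.851/23.969) = 0.785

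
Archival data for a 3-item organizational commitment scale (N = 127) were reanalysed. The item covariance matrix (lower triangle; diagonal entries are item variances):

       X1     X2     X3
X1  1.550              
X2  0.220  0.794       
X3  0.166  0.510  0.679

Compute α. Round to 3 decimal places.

ΣVar(i) = 1.550 + 0.794 + 0.679 = 3.023
Σ_{i<j} σ_ij = 0.896
σ²_total = 3.023 + 2 × 0.896 = 4.815
α = (k/(k−1))·(1 − ΣVar(i)/σ²_total) = (3/2)·(1 − 3.023/4.815) = 0.558

α = 0.558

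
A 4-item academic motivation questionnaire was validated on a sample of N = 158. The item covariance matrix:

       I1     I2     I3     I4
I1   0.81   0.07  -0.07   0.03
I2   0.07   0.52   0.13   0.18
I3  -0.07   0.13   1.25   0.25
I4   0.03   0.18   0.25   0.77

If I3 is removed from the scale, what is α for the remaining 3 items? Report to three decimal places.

α = 0.316

Remaining items: I1, I2, I4 (k = 3).
Σσᵢ² = 0.81 + 0.52 + 0.77 = 2.10
σ²_T = 2.10 + 2 × 0.28 = 2.66
α (item deleted) = (3/2)·(1 − 2.10/2.66) = 0.316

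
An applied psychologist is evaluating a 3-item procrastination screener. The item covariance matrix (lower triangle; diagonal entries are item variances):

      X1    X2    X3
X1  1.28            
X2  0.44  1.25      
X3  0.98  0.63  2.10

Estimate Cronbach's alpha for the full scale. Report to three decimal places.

ΣVar(i) = 1.28 + 1.25 + 2.10 = 4.63
Σ_{i<j} σ_ij = 2.05
total variance = 4.63 + 2 × 2.05 = 8.73
α = (k/(k−1))·(1 − ΣVar(i)/total variance) = (3/2)·(1 − 4.63/8.73) = 0.704

α = 0.704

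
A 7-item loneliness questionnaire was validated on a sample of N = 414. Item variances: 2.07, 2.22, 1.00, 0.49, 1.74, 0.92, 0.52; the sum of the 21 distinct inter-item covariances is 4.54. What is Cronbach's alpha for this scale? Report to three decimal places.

Cronbach's alpha = 0.587

Σσᵢ² = 2.07 + 2.22 + 1.00 + 0.49 + 1.74 + 0.92 + 0.52 = 8.96
Sum of distinct covariances = 4.54
σ²_total = Σσᵢ² + 2·Σcov = 8.96 + 2 × 4.54 = 18.04
α = (7/6)·(1 − 8.96/18.04) = 0.587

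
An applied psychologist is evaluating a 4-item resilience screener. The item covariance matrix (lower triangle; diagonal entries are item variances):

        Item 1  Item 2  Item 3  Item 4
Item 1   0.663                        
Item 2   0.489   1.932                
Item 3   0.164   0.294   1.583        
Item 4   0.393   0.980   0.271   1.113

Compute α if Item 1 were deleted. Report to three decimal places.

α = 0.601

Remaining items: Item 2, Item 3, Item 4 (k = 3).
sum of item variances = 1.932 + 1.583 + 1.113 = 4.628
total variance = 4.628 + 2 × 1.545 = 7.718
α (item deleted) = (3/2)·(1 − 4.628/7.718) = 0.601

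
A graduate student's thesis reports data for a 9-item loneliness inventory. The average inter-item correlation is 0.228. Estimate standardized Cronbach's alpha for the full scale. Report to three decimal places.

standardized Cronbach's alpha = 0.727

Standardized α = k·r̄ / (1 + (k−1)·r̄) = 9 × 0.228 / (1 + 8 × 0.228)
  = 2.0520 / 2.8240 = 0.727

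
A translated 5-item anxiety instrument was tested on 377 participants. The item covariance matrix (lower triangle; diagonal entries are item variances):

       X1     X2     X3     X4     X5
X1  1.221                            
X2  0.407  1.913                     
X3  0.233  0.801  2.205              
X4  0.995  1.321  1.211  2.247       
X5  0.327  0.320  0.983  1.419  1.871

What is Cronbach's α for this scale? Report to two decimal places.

Cronbach's α = 0.79

ΣVar(i) = 1.221 + 1.913 + 2.205 + 2.247 + 1.871 = 9.457
Sum of off-diagonal covariances = 8.017
σ²_total = 9.457 + 2 × 8.017 = 25.491
α = (k/(k−1))·(1 − ΣVar(i)/σ²_total) = (5/4)·(1 − 9.457/25.491) = 0.79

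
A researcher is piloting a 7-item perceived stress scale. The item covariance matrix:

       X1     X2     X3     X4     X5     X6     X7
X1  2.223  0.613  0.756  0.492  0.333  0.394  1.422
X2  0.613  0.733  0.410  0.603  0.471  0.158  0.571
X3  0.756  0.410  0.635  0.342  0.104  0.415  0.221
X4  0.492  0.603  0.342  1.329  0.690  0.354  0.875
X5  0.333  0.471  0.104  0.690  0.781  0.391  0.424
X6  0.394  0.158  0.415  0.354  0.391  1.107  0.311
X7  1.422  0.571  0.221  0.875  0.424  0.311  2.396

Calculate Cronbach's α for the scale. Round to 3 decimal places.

α = 0.808

Σσᵢ² = 2.223 + 0.733 + 0.635 + 1.329 + 0.781 + 1.107 + 2.396 = 9.204
Sum of off-diagonal covariances = 10.350
σ²_T = 9.204 + 2 × 10.350 = 29.904
α = (k/(k−1))·(1 − Σσᵢ²/σ²_T) = (7/6)·(1 − 9.204/29.904) = 0.808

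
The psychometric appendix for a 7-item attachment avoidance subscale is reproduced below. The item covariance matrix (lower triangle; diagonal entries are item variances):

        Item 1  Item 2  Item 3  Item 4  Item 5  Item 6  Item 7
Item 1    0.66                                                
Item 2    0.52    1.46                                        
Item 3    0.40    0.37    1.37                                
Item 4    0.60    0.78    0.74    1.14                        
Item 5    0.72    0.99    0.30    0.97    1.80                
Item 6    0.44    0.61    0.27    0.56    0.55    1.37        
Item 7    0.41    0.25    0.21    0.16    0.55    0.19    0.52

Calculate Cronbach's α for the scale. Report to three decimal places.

α = 0.838

sum of item variances = 0.66 + 1.46 + 1.37 + 1.14 + 1.80 + 1.37 + 0.52 = 8.32
Σ_{i<j} σ_ij = 10.59
total variance = 8.32 + 2 × 10.59 = 29.50
α = (k/(k−1))·(1 − sum of item variances/total variance) = (7/6)·(1 − 8.32/29.50) = 0.838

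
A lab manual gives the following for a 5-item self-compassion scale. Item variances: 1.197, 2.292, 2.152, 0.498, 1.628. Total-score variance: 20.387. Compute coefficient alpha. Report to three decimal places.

ΣVar(i) = 1.197 + 2.292 + 2.152 + 0.498 + 1.628 = 7.767
α = (k/(k−1))·(1 − ΣVar(i)/σ²_T) = (5/4)·(1 − 7.767/20.387) = 0.774

coefficient alpha = 0.774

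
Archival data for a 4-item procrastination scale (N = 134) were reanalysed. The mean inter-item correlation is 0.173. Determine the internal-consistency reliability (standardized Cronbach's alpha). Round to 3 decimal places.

standardized Cronbach's alpha = 0.456

Standardized α = k·r̄ / (1 + (k−1)·r̄) = 4 × 0.173 / (1 + 3 × 0.173)
  = 0.6920 / 1.5190 = 0.456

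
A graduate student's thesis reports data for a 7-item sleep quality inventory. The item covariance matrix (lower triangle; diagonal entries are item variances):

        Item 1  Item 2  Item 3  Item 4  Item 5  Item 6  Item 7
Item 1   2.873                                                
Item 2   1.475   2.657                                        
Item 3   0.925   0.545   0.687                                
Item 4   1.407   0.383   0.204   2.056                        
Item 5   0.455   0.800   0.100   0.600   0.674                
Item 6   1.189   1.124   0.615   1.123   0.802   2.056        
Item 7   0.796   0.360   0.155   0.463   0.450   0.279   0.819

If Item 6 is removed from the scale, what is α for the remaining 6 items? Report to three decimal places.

α = 0.781

Remaining items: Item 1, Item 2, Item 3, Item 4, Item 5, Item 7 (k = 6).
Σσᵢ² = 2.873 + 2.657 + 0.687 + 2.056 + 0.674 + 0.819 = 9.766
σ²_T = 9.766 + 2 × 9.118 = 28.002
α (item deleted) = (6/5)·(1 − 9.766/28.002) = 0.781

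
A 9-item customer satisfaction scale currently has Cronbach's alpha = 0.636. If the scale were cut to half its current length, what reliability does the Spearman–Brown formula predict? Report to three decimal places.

predicted reliability = 0.466

Length factor m = 1/2
α' = m·α / (1 − (1−m)·α)
   = 1/2 × 0.636 / (1 − (1 − 1/2) × 0.636)
   = 0.3180 / 0.6820 = 0.466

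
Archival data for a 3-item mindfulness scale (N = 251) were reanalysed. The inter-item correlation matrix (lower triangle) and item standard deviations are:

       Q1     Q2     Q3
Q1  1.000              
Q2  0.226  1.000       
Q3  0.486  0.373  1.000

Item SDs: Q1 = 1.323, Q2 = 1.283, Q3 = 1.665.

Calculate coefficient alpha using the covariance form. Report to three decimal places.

coefficient alpha = 0.633

Σσ²ᵢ = 1.323² + 1.283² + 1.665² = 6.1686
Covariances σ_ij = r_ij · s_i · s_j:
  σ(Q1,Q2) = 0.226 × 1.323 × 1.283 = 0.3836
  σ(Q1,Q3) = 0.486 × 1.323 × 1.665 = 1.0706
  σ(Q2,Q3) = 0.373 × 1.283 × 1.665 = 0.7968
σ²_T = Σσ²ᵢ + 2·Σσ_ij = 6.1686 + 2 × 2.2510 = 10.6706
α = (3/2)·(1 − 6.1686/10.6706) = 0.633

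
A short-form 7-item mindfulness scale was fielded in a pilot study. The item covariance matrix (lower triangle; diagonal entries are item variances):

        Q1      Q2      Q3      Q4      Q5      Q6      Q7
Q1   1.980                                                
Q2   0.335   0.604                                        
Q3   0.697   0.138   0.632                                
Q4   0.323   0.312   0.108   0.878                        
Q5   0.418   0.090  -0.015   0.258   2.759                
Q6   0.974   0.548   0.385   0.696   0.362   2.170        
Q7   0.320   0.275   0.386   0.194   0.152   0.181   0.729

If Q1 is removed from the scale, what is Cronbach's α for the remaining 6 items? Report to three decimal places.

α = 0.614

Remaining items: Q2, Q3, Q4, Q5, Q6, Q7 (k = 6).
Σσᵢ² = 0.604 + 0.632 + 0.878 + 2.759 + 2.170 + 0.729 = 7.772
Var(T) = 7.772 + 2 × 4.070 = 15.912
α (item deleted) = (6/5)·(1 − 7.772/15.912) = 0.614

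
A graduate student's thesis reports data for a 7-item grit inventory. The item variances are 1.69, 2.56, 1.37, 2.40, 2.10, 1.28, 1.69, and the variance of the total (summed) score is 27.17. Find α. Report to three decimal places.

sum of item variances = 1.69 + 2.56 + 1.37 + 2.40 + 2.10 + 1.28 + 1.69 = 13.09
α = (k/(k−1))·(1 − sum of item variances/σ²_T) = (7/6)·(1 − 13.09/27.17) = 0.605

α = 0.605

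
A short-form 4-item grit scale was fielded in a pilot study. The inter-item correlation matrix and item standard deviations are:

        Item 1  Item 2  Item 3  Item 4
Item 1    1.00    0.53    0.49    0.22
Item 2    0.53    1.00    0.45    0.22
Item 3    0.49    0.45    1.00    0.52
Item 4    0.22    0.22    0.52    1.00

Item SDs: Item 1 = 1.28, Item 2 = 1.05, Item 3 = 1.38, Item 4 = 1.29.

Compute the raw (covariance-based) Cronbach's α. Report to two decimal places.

Σσ²ᵢ = 1.28² + 1.05² + 1.38² + 1.29² = 6.3094
Covariances σ_ij = r_ij · s_i · s_j:
  σ(Item 1,Item 2) = 0.53 × 1.28 × 1.05 = 0.7123
  σ(Item 1,Item 3) = 0.49 × 1.28 × 1.38 = 0.8655
  σ(Item 1,Item 4) = 0.22 × 1.28 × 1.29 = 0.3633
  σ(Item 2,Item 3) = 0.45 × 1.05 × 1.38 = 0.6521
  σ(Item 2,Item 4) = 0.22 × 1.05 × 1.29 = 0.2980
  σ(Item 3,Item 4) = 0.52 × 1.38 × 1.29 = 0.9257
σ²_T = Σσ²ᵢ + 2·Σσ_ij = 6.3094 + 2 × 3.8169 = 13.9432
α = (4/3)·(1 − 6.3094/13.9432) = 0.73

α = 0.73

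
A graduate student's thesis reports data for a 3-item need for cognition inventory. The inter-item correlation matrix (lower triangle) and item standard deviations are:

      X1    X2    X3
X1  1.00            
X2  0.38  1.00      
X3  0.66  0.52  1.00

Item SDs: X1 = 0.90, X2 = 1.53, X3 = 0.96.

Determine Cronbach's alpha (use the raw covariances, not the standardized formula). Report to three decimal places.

Cronbach's alpha = 0.716

Σσ²ᵢ = 0.90² + 1.53² + 0.96² = 4.0725
Covariances σ_ij = r_ij · s_i · s_j:
  σ(X1,X2) = 0.38 × 0.90 × 1.53 = 0.5233
  σ(X1,X3) = 0.66 × 0.90 × 0.96 = 0.5702
  σ(X2,X3) = 0.52 × 1.53 × 0.96 = 0.7638
σ²_T = Σσ²ᵢ + 2·Σσ_ij = 4.0725 + 2 × 1.8573 = 7.7871
α = (3/2)·(1 − 4.0725/7.7871) = 0.716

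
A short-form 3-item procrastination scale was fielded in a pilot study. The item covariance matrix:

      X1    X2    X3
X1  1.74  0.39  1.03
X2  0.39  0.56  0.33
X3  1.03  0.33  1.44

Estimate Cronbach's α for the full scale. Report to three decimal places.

sum of item variances = 1.74 + 0.56 + 1.44 = 3.74
Σ_{i<j} σ_ij = 1.75
σ²_total = 3.74 + 2 × 1.75 = 7.24
α = (k/(k−1))·(1 − sum of item variances/σ²_total) = (3/2)·(1 − 3.74/7.24) = 0.725

Cronbach's α = 0.725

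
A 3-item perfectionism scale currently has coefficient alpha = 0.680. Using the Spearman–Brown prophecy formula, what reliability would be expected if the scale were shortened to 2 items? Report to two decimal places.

Length factor m = 2/3 = 0.6667
α' = m·α / (1 − (1−m)·α)
   = 2/3 × 0.680 / (1 − (1 − 2/3) × 0.680)
   = 0.4533 / 0.7733 = 0.59

predicted reliability = 0.59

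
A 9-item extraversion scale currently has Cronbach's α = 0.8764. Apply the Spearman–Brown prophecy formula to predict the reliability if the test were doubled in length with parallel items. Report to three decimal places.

Length factor m = 2
α' = m·α / (1 + (m−1)·α)
   = 2 × 0.8764 / (1 + (2 − 1) × 0.8764)
   = 1.7528 / 1.8764 = 0.934

predicted reliability = 0.934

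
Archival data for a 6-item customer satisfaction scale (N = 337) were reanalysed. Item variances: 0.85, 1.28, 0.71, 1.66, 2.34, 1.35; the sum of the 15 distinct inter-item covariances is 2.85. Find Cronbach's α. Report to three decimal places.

Cronbach's α = 0.492

Σσᵢ² = 0.85 + 1.28 + 0.71 + 1.66 + 2.34 + 1.35 = 8.19
Sum of distinct covariances = 2.85
σ²_T = Σσᵢ² + 2·Σcov = 8.19 + 2 × 2.85 = 13.89
α = (6/5)·(1 − 8.19/13.89) = 0.492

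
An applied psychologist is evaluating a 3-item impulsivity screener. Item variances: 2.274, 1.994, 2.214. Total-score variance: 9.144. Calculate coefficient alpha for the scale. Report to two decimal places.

coefficient alpha = 0.44

sum of item variances = 2.274 + 1.994 + 2.214 = 6.482
α = (k/(k−1))·(1 − sum of item variances/σ²_T) = (3/2)·(1 − 6.482/9.144) = 0.44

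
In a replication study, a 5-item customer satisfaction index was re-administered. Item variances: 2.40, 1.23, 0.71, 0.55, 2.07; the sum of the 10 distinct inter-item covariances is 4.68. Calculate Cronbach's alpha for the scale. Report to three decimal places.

sum of item variances = 2.40 + 1.23 + 0.71 + 0.55 + 2.07 = 6.96
Sum of distinct covariances = 4.68
total variance = sum of item variances + 2·Σcov = 6.96 + 2 × 4.68 = 16.32
α = (5/4)·(1 − 6.96/16.32) = 0.717

Cronbach's alpha = 0.717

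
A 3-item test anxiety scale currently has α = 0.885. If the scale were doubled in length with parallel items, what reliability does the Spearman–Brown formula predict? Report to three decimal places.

predicted reliability = 0.939

Length factor m = 2
α' = m·α / (1 + (m−1)·α)
   = 2 × 0.885 / (1 + (2 − 1) × 0.885)
   = 1.7700 / 1.8850 = 0.939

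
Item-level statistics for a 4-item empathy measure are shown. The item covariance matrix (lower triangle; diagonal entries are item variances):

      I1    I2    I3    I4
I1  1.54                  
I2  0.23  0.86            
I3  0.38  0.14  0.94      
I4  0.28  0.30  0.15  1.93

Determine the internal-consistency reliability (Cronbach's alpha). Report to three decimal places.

Σσᵢ² = 1.54 + 0.86 + 0.94 + 1.93 = 5.27
Sum of off-diagonal covariances = 1.48
σ²_T = 5.27 + 2 × 1.48 = 8.23
α = (k/(k−1))·(1 − Σσᵢ²/σ²_T) = (4/3)·(1 − 5.27/8.23) = 0.480

α = 0.480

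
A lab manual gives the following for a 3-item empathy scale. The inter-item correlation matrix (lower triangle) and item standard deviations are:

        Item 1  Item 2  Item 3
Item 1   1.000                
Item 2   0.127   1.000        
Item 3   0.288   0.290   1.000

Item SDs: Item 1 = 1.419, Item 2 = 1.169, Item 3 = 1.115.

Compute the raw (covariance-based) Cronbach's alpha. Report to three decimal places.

Cronbach's alpha = 0.467

Σσ²ᵢ = 1.419² + 1.169² + 1.115² = 4.6233
Covariances σ_ij = r_ij · s_i · s_j:
  σ(Item 1,Item 2) = 0.127 × 1.419 × 1.169 = 0.2107
  σ(Item 1,Item 3) = 0.288 × 1.419 × 1.115 = 0.4557
  σ(Item 2,Item 3) = 0.290 × 1.169 × 1.115 = 0.3780
σ²_T = Σσ²ᵢ + 2·Σσ_ij = 4.6233 + 2 × 1.0444 = 6.7121
α = (3/2)·(1 − 4.6233/6.7121) = 0.467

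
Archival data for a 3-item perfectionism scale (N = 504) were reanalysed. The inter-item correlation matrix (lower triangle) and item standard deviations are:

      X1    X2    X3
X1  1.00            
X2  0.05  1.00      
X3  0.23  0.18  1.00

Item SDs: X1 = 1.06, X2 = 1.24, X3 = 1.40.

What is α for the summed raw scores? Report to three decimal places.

α = 0.356

Σσ²ᵢ = 1.06² + 1.24² + 1.40² = 4.6212
Covariances σ_ij = r_ij · s_i · s_j:
  σ(X1,X2) = 0.05 × 1.06 × 1.24 = 0.0657
  σ(X1,X3) = 0.23 × 1.06 × 1.40 = 0.3413
  σ(X2,X3) = 0.18 × 1.24 × 1.40 = 0.3125
σ²_T = Σσ²ᵢ + 2·Σσ_ij = 4.6212 + 2 × 0.7195 = 6.0602
α = (3/2)·(1 − 4.6212/6.0602) = 0.356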